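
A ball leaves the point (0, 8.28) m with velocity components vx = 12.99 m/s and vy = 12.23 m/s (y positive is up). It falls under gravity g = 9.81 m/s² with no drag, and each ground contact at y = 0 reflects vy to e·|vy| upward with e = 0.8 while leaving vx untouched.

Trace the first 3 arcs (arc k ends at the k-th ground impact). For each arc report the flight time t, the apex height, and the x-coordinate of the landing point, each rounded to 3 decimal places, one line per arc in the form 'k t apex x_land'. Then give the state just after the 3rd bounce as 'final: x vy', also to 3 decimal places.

Arc 1: start y=8.280, vy=12.230 → t=3.047, apex=15.903, x_land=39.585, impact vy=-17.664
  bounce: vy ← 0.8·17.664 = 14.131
Arc 2: start y=0.000, vy=14.131 → t=2.881, apex=10.178, x_land=77.009, impact vy=-14.131
  bounce: vy ← 0.8·14.131 = 11.305
Arc 3: start y=0.000, vy=11.305 → t=2.305, apex=6.514, x_land=106.949, impact vy=-11.305
  bounce: vy ← 0.8·11.305 = 9.044

1 3.047 15.903 39.585
2 2.881 10.178 77.009
3 2.305 6.514 106.949
final: 106.949 9.044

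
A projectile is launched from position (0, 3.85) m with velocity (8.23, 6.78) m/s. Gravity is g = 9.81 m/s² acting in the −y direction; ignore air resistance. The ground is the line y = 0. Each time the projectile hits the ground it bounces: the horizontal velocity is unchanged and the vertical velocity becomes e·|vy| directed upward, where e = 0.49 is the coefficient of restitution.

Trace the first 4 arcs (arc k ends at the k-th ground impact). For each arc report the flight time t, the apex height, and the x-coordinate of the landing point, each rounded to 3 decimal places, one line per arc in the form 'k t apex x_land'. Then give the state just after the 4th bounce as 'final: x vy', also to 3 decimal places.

1 1.815 6.193 14.936
2 1.101 1.487 23.998
3 0.540 0.357 28.439
4 0.264 0.086 30.615
final: 30.615 0.635

Arc 1: start y=3.850, vy=6.780 → t=1.815, apex=6.193, x_land=14.936, impact vy=-11.023
  bounce: vy ← 0.49·11.023 = 5.401
Arc 2: start y=0.000, vy=5.401 → t=1.101, apex=1.487, x_land=23.998, impact vy=-5.401
  bounce: vy ← 0.49·5.401 = 2.647
Arc 3: start y=0.000, vy=2.647 → t=0.540, apex=0.357, x_land=28.439, impact vy=-2.647
  bounce: vy ← 0.49·2.647 = 1.297
Arc 4: start y=0.000, vy=1.297 → t=0.264, apex=0.086, x_land=30.615, impact vy=-1.297
  bounce: vy ← 0.49·1.297 = 0.635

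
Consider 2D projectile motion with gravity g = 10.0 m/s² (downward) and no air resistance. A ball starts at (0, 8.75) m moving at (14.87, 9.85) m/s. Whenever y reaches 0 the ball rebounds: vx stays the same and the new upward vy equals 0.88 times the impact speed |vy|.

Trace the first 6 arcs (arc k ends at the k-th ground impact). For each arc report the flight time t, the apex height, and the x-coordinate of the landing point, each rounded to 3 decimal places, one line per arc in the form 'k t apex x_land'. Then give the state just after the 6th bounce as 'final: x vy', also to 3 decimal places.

1 2.634 13.601 39.172
2 2.903 10.533 82.337
3 2.554 8.157 120.321
4 2.248 6.316 153.748
5 1.978 4.891 183.163
6 1.741 3.788 209.049
final: 209.049 7.659

Arc 1: start y=8.750, vy=9.850 → t=2.634, apex=13.601, x_land=39.172, impact vy=-16.493
  bounce: vy ← 0.88·16.493 = 14.514
Arc 2: start y=0.000, vy=14.514 → t=2.903, apex=10.533, x_land=82.337, impact vy=-14.514
  bounce: vy ← 0.88·14.514 = 12.772
Arc 3: start y=0.000, vy=12.772 → t=2.554, apex=8.157, x_land=120.321, impact vy=-12.772
  bounce: vy ← 0.88·12.772 = 11.240
Arc 4: start y=0.000, vy=11.240 → t=2.248, apex=6.316, x_land=153.748, impact vy=-11.240
  bounce: vy ← 0.88·11.240 = 9.891
Arc 5: start y=0.000, vy=9.891 → t=1.978, apex=4.891, x_land=183.163, impact vy=-9.891
  bounce: vy ← 0.88·9.891 = 8.704
Arc 6: start y=0.000, vy=8.704 → t=1.741, apex=3.788, x_land=209.049, impact vy=-8.704
  bounce: vy ← 0.88·8.704 = 7.659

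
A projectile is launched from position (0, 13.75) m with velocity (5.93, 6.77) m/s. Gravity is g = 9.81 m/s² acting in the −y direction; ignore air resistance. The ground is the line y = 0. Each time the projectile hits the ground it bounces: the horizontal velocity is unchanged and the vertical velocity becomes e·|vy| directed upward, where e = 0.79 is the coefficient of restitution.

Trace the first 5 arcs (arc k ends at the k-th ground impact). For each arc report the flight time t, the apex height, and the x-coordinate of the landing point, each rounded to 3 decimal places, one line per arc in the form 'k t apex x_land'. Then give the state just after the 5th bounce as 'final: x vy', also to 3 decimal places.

1 2.501 16.086 14.831
2 2.861 10.039 31.799
3 2.260 6.266 45.203
4 1.786 3.910 55.792
5 1.411 2.440 64.158
final: 64.158 5.467

Arc 1: start y=13.750, vy=6.770 → t=2.501, apex=16.086, x_land=14.831, impact vy=-17.765
  bounce: vy ← 0.79·17.765 = 14.035
Arc 2: start y=0.000, vy=14.035 → t=2.861, apex=10.039, x_land=31.799, impact vy=-14.035
  bounce: vy ← 0.79·14.035 = 11.087
Arc 3: start y=0.000, vy=11.087 → t=2.260, apex=6.266, x_land=45.203, impact vy=-11.087
  bounce: vy ← 0.79·11.087 = 8.759
Arc 4: start y=0.000, vy=8.759 → t=1.786, apex=3.910, x_land=55.792, impact vy=-8.759
  bounce: vy ← 0.79·8.759 = 6.920
Arc 5: start y=0.000, vy=6.920 → t=1.411, apex=2.440, x_land=64.158, impact vy=-6.920
  bounce: vy ← 0.79·6.920 = 5.467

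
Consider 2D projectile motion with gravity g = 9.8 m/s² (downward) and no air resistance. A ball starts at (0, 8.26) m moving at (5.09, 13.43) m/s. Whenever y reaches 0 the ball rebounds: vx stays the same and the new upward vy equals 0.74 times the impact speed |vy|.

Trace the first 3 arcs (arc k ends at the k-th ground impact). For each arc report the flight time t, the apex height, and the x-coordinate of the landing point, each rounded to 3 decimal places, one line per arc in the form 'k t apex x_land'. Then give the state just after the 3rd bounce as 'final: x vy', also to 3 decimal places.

Arc 1: start y=8.260, vy=13.430 → t=3.258, apex=17.462, x_land=16.584, impact vy=-18.500
  bounce: vy ← 0.74·18.500 = 13.690
Arc 2: start y=0.000, vy=13.690 → t=2.794, apex=9.562, x_land=30.805, impact vy=-13.690
  bounce: vy ← 0.74·13.690 = 10.131
Arc 3: start y=0.000, vy=10.131 → t=2.068, apex=5.236, x_land=41.329, impact vy=-10.131
  bounce: vy ← 0.74·10.131 = 7.497

1 3.258 17.462 16.584
2 2.794 9.562 30.805
3 2.068 5.236 41.329
final: 41.329 7.497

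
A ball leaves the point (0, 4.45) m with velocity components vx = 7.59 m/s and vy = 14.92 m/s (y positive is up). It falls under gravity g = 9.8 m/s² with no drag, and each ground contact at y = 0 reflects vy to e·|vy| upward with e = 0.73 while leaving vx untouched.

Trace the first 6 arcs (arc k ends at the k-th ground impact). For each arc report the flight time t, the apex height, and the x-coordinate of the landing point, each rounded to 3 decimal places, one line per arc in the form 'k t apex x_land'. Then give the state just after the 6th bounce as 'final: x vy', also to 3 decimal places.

Arc 1: start y=4.450, vy=14.920 → t=3.319, apex=15.807, x_land=25.188, impact vy=-17.602
  bounce: vy ← 0.73·17.602 = 12.849
Arc 2: start y=0.000, vy=12.849 → t=2.622, apex=8.424, x_land=45.091, impact vy=-12.849
  bounce: vy ← 0.73·12.849 = 9.380
Arc 3: start y=0.000, vy=9.380 → t=1.914, apex=4.489, x_land=59.621, impact vy=-9.380
  bounce: vy ← 0.73·9.380 = 6.847
Arc 4: start y=0.000, vy=6.847 → t=1.397, apex=2.392, x_land=70.227, impact vy=-6.847
  bounce: vy ← 0.73·6.847 = 4.999
Arc 5: start y=0.000, vy=4.999 → t=1.020, apex=1.275, x_land=77.970, impact vy=-4.999
  bounce: vy ← 0.73·4.999 = 3.649
Arc 6: start y=0.000, vy=3.649 → t=0.745, apex=0.679, x_land=83.622, impact vy=-3.649
  bounce: vy ← 0.73·3.649 = 2.664

1 3.319 15.807 25.188
2 2.622 8.424 45.091
3 1.914 4.489 59.621
4 1.397 2.392 70.227
5 1.020 1.275 77.970
6 0.745 0.679 83.622
final: 83.622 2.664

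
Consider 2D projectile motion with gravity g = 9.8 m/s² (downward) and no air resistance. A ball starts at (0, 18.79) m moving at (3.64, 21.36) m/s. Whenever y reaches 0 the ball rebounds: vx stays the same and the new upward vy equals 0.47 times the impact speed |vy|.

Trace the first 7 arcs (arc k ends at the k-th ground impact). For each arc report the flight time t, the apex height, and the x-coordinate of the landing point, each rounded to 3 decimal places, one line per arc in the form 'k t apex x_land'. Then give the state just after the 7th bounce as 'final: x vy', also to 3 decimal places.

Arc 1: start y=18.790, vy=21.360 → t=5.110, apex=42.068, x_land=18.599, impact vy=-28.715
  bounce: vy ← 0.47·28.715 = 13.496
Arc 2: start y=0.000, vy=13.496 → t=2.754, apex=9.293, x_land=28.625, impact vy=-13.496
  bounce: vy ← 0.47·13.496 = 6.343
Arc 3: start y=0.000, vy=6.343 → t=1.295, apex=2.053, x_land=33.337, impact vy=-6.343
  bounce: vy ← 0.47·6.343 = 2.981
Arc 4: start y=0.000, vy=2.981 → t=0.608, apex=0.453, x_land=35.551, impact vy=-2.981
  bounce: vy ← 0.47·2.981 = 1.401
Arc 5: start y=0.000, vy=1.401 → t=0.286, apex=0.100, x_land=36.592, impact vy=-1.401
  bounce: vy ← 0.47·1.401 = 0.659
Arc 6: start y=0.000, vy=0.659 → t=0.134, apex=0.022, x_land=37.081, impact vy=-0.659
  bounce: vy ← 0.47·0.659 = 0.310
Arc 7: start y=0.000, vy=0.310 → t=0.063, apex=0.005, x_land=37.311, impact vy=-0.310
  bounce: vy ← 0.47·0.310 = 0.145

1 5.110 42.068 18.599
2 2.754 9.293 28.625
3 1.295 2.053 33.337
4 0.608 0.453 35.551
5 0.286 0.100 36.592
6 0.134 0.022 37.081
7 0.063 0.005 37.311
final: 37.311 0.145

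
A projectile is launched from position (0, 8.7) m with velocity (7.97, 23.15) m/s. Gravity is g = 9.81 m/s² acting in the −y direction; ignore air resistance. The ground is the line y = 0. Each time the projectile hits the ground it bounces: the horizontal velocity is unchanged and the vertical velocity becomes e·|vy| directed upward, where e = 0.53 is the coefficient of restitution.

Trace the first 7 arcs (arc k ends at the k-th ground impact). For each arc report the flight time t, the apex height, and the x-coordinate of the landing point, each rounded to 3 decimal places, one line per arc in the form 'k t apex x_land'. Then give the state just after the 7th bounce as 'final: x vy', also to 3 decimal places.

Arc 1: start y=8.700, vy=23.150 → t=5.070, apex=36.015, x_land=40.404, impact vy=-26.582
  bounce: vy ← 0.53·26.582 = 14.089
Arc 2: start y=0.000, vy=14.089 → t=2.872, apex=10.117, x_land=63.296, impact vy=-14.089
  bounce: vy ← 0.53·14.089 = 7.467
Arc 3: start y=0.000, vy=7.467 → t=1.522, apex=2.842, x_land=75.429, impact vy=-7.467
  bounce: vy ← 0.53·7.467 = 3.957
Arc 4: start y=0.000, vy=3.957 → t=0.807, apex=0.798, x_land=81.860, impact vy=-3.957
  bounce: vy ← 0.53·3.957 = 2.097
Arc 5: start y=0.000, vy=2.097 → t=0.428, apex=0.224, x_land=85.268, impact vy=-2.097
  bounce: vy ← 0.53·2.097 = 1.112
Arc 6: start y=0.000, vy=1.112 → t=0.227, apex=0.063, x_land=87.074, impact vy=-1.112
  bounce: vy ← 0.53·1.112 = 0.589
Arc 7: start y=0.000, vy=0.589 → t=0.120, apex=0.018, x_land=88.031, impact vy=-0.589
  bounce: vy ← 0.53·0.589 = 0.312

1 5.070 36.015 40.404
2 2.872 10.117 63.296
3 1.522 2.842 75.429
4 0.807 0.798 81.860
5 0.428 0.224 85.268
6 0.227 0.063 87.074
7 0.120 0.018 88.031
final: 88.031 0.312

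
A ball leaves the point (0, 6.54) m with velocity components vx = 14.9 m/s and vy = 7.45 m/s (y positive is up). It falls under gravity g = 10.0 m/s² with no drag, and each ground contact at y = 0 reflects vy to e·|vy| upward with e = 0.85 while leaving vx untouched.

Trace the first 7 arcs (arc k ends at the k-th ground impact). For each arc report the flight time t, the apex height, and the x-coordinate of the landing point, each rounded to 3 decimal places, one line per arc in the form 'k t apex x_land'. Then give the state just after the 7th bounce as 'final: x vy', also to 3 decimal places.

1 2.110 9.315 31.438
2 2.320 6.730 66.012
3 1.972 4.863 95.399
4 1.676 3.513 120.378
5 1.425 2.538 141.611
6 1.211 1.834 159.659
7 1.030 1.325 174.999
final: 174.999 4.376

Arc 1: start y=6.540, vy=7.450 → t=2.110, apex=9.315, x_land=31.438, impact vy=-13.649
  bounce: vy ← 0.85·13.649 = 11.602
Arc 2: start y=0.000, vy=11.602 → t=2.320, apex=6.730, x_land=66.012, impact vy=-11.602
  bounce: vy ← 0.85·11.602 = 9.862
Arc 3: start y=0.000, vy=9.862 → t=1.972, apex=4.863, x_land=95.399, impact vy=-9.862
  bounce: vy ← 0.85·9.862 = 8.382
Arc 4: start y=0.000, vy=8.382 → t=1.676, apex=3.513, x_land=120.378, impact vy=-8.382
  bounce: vy ← 0.85·8.382 = 7.125
Arc 5: start y=0.000, vy=7.125 → t=1.425, apex=2.538, x_land=141.611, impact vy=-7.125
  bounce: vy ← 0.85·7.125 = 6.056
Arc 6: start y=0.000, vy=6.056 → t=1.211, apex=1.834, x_land=159.659, impact vy=-6.056
  bounce: vy ← 0.85·6.056 = 5.148
Arc 7: start y=0.000, vy=5.148 → t=1.030, apex=1.325, x_land=174.999, impact vy=-5.148
  bounce: vy ← 0.85·5.148 = 4.376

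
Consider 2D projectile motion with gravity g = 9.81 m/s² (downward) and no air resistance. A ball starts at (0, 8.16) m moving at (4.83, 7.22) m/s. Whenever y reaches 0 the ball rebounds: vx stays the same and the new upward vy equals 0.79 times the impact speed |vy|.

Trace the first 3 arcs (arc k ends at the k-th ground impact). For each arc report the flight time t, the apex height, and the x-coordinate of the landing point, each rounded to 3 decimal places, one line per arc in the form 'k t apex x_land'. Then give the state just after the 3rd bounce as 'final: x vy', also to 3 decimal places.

1 2.221 10.817 10.727
2 2.346 6.751 22.060
3 1.854 4.213 31.013
final: 31.013 7.183

Arc 1: start y=8.160, vy=7.220 → t=2.221, apex=10.817, x_land=10.727, impact vy=-14.568
  bounce: vy ← 0.79·14.568 = 11.509
Arc 2: start y=0.000, vy=11.509 → t=2.346, apex=6.751, x_land=22.060, impact vy=-11.509
  bounce: vy ← 0.79·11.509 = 9.092
Arc 3: start y=0.000, vy=9.092 → t=1.854, apex=4.213, x_land=31.013, impact vy=-9.092
  bounce: vy ← 0.79·9.092 = 7.183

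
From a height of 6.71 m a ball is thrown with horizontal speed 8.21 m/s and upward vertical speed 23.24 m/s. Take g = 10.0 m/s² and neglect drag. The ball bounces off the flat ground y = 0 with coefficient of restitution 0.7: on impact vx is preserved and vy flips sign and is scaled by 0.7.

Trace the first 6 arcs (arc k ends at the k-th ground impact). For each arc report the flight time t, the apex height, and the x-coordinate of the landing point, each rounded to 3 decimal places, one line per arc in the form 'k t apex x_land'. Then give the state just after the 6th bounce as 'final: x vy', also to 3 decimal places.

Arc 1: start y=6.710, vy=23.240 → t=4.921, apex=33.715, x_land=40.399, impact vy=-25.967
  bounce: vy ← 0.7·25.967 = 18.177
Arc 2: start y=0.000, vy=18.177 → t=3.635, apex=16.520, x_land=70.246, impact vy=-18.177
  bounce: vy ← 0.7·18.177 = 12.724
Arc 3: start y=0.000, vy=12.724 → t=2.545, apex=8.095, x_land=91.139, impact vy=-12.724
  bounce: vy ← 0.7·12.724 = 8.907
Arc 4: start y=0.000, vy=8.907 → t=1.781, apex=3.967, x_land=105.764, impact vy=-8.907
  bounce: vy ← 0.7·8.907 = 6.235
Arc 5: start y=0.000, vy=6.235 → t=1.247, apex=1.944, x_land=116.001, impact vy=-6.235
  bounce: vy ← 0.7·6.235 = 4.364
Arc 6: start y=0.000, vy=4.364 → t=0.873, apex=0.952, x_land=123.167, impact vy=-4.364
  bounce: vy ← 0.7·4.364 = 3.055

1 4.921 33.715 40.399
2 3.635 16.520 70.246
3 2.545 8.095 91.139
4 1.781 3.967 105.764
5 1.247 1.944 116.001
6 0.873 0.952 123.167
final: 123.167 3.055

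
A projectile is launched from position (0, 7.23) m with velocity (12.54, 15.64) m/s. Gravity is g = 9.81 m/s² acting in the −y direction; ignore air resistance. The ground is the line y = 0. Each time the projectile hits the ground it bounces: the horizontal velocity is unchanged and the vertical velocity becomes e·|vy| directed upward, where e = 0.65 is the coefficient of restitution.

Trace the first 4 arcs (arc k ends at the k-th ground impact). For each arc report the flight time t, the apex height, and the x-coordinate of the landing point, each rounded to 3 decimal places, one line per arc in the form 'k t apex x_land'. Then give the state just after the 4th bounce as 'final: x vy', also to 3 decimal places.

1 3.598 19.697 45.122
2 2.605 8.322 77.790
3 1.693 3.516 99.024
4 1.101 1.486 112.827
final: 112.827 3.509

Arc 1: start y=7.230, vy=15.640 → t=3.598, apex=19.697, x_land=45.122, impact vy=-19.659
  bounce: vy ← 0.65·19.659 = 12.778
Arc 2: start y=0.000, vy=12.778 → t=2.605, apex=8.322, x_land=77.790, impact vy=-12.778
  bounce: vy ← 0.65·12.778 = 8.306
Arc 3: start y=0.000, vy=8.306 → t=1.693, apex=3.516, x_land=99.024, impact vy=-8.306
  bounce: vy ← 0.65·8.306 = 5.399
Arc 4: start y=0.000, vy=5.399 → t=1.101, apex=1.486, x_land=112.827, impact vy=-5.399
  bounce: vy ← 0.65·5.399 = 3.509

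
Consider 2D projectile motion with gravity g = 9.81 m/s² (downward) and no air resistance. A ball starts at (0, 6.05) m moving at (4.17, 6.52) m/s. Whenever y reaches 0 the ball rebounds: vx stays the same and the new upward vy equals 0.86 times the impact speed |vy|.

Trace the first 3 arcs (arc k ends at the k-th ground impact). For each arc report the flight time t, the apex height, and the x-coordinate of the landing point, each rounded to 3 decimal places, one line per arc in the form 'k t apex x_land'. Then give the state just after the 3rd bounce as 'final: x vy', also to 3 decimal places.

1 1.959 8.217 8.169
2 2.226 6.077 17.452
3 1.915 4.495 25.435
final: 25.435 8.076

Arc 1: start y=6.050, vy=6.520 → t=1.959, apex=8.217, x_land=8.169, impact vy=-12.697
  bounce: vy ← 0.86·12.697 = 10.919
Arc 2: start y=0.000, vy=10.919 → t=2.226, apex=6.077, x_land=17.452, impact vy=-10.919
  bounce: vy ← 0.86·10.919 = 9.391
Arc 3: start y=0.000, vy=9.391 → t=1.915, apex=4.495, x_land=25.435, impact vy=-9.391
  bounce: vy ← 0.86·9.391 = 8.076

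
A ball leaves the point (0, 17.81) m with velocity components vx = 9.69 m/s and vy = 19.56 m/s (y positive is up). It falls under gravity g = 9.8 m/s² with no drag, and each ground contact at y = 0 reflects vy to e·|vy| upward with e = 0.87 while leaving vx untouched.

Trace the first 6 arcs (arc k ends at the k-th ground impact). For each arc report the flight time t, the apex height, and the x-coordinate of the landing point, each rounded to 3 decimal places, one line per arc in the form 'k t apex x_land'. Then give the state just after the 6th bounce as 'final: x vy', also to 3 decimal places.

1 4.756 37.330 46.086
2 4.803 28.255 92.624
3 4.178 21.386 133.112
4 3.635 16.187 168.336
5 3.163 12.252 198.981
6 2.751 9.274 225.642
final: 225.642 11.729

Arc 1: start y=17.810, vy=19.560 → t=4.756, apex=37.330, x_land=46.086, impact vy=-27.049
  bounce: vy ← 0.87·27.049 = 23.533
Arc 2: start y=0.000, vy=23.533 → t=4.803, apex=28.255, x_land=92.624, impact vy=-23.533
  bounce: vy ← 0.87·23.533 = 20.474
Arc 3: start y=0.000, vy=20.474 → t=4.178, apex=21.386, x_land=133.112, impact vy=-20.474
  bounce: vy ← 0.87·20.474 = 17.812
Arc 4: start y=0.000, vy=17.812 → t=3.635, apex=16.187, x_land=168.336, impact vy=-17.812
  bounce: vy ← 0.87·17.812 = 15.497
Arc 5: start y=0.000, vy=15.497 → t=3.163, apex=12.252, x_land=198.981, impact vy=-15.497
  bounce: vy ← 0.87·15.497 = 13.482
Arc 6: start y=0.000, vy=13.482 → t=2.751, apex=9.274, x_land=225.642, impact vy=-13.482
  bounce: vy ← 0.87·13.482 = 11.729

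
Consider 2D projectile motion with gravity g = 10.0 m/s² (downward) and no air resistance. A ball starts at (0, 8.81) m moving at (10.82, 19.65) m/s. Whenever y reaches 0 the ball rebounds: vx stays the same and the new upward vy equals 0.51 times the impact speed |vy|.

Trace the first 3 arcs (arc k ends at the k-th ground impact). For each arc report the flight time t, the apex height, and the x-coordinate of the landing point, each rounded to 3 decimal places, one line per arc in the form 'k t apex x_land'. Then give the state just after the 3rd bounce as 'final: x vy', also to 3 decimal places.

Arc 1: start y=8.810, vy=19.650 → t=4.336, apex=28.116, x_land=46.919, impact vy=-23.713
  bounce: vy ← 0.51·23.713 = 12.094
Arc 2: start y=0.000, vy=12.094 → t=2.419, apex=7.313, x_land=73.090, impact vy=-12.094
  bounce: vy ← 0.51·12.094 = 6.168
Arc 3: start y=0.000, vy=6.168 → t=1.234, apex=1.902, x_land=86.437, impact vy=-6.168
  bounce: vy ← 0.51·6.168 = 3.146

1 4.336 28.116 46.919
2 2.419 7.313 73.090
3 1.234 1.902 86.437
final: 86.437 3.146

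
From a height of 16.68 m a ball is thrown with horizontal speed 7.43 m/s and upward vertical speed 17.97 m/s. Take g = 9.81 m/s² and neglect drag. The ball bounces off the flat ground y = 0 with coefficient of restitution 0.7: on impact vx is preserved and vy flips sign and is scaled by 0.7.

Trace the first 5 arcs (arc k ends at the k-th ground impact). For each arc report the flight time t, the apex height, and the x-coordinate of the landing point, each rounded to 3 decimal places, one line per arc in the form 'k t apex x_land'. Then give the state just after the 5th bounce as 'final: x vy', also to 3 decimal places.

Arc 1: start y=16.680, vy=17.970 → t=4.431, apex=33.139, x_land=32.923, impact vy=-25.499
  bounce: vy ← 0.7·25.499 = 17.849
Arc 2: start y=0.000, vy=17.849 → t=3.639, apex=16.238, x_land=59.960, impact vy=-17.849
  bounce: vy ← 0.7·17.849 = 12.494
Arc 3: start y=0.000, vy=12.494 → t=2.547, apex=7.957, x_land=78.886, impact vy=-12.494
  bounce: vy ← 0.7·12.494 = 8.746
Arc 4: start y=0.000, vy=8.746 → t=1.783, apex=3.899, x_land=92.135, impact vy=-8.746
  bounce: vy ← 0.7·8.746 = 6.122
Arc 5: start y=0.000, vy=6.122 → t=1.248, apex=1.910, x_land=101.409, impact vy=-6.122
  bounce: vy ← 0.7·6.122 = 4.286

1 4.431 33.139 32.923
2 3.639 16.238 59.960
3 2.547 7.957 78.886
4 1.783 3.899 92.135
5 1.248 1.910 101.409
final: 101.409 4.286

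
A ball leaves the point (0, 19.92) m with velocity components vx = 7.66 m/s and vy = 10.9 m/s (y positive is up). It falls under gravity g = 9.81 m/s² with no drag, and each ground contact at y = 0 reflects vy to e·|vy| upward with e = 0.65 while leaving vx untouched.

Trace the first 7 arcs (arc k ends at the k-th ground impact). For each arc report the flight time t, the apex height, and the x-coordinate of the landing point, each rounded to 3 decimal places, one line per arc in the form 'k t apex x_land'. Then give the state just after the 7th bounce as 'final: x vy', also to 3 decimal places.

1 3.412 25.976 26.139
2 2.992 10.975 49.054
3 1.945 4.637 63.950
4 1.264 1.959 73.632
5 0.822 0.828 79.925
6 0.534 0.350 84.016
7 0.347 0.148 86.674
final: 86.674 1.107

Arc 1: start y=19.920, vy=10.900 → t=3.412, apex=25.976, x_land=26.139, impact vy=-22.575
  bounce: vy ← 0.65·22.575 = 14.674
Arc 2: start y=0.000, vy=14.674 → t=2.992, apex=10.975, x_land=49.054, impact vy=-14.674
  bounce: vy ← 0.65·14.674 = 9.538
Arc 3: start y=0.000, vy=9.538 → t=1.945, apex=4.637, x_land=63.950, impact vy=-9.538
  bounce: vy ← 0.65·9.538 = 6.200
Arc 4: start y=0.000, vy=6.200 → t=1.264, apex=1.959, x_land=73.632, impact vy=-6.200
  bounce: vy ← 0.65·6.200 = 4.030
Arc 5: start y=0.000, vy=4.030 → t=0.822, apex=0.828, x_land=79.925, impact vy=-4.030
  bounce: vy ← 0.65·4.030 = 2.619
Arc 6: start y=0.000, vy=2.619 → t=0.534, apex=0.350, x_land=84.016, impact vy=-2.619
  bounce: vy ← 0.65·2.619 = 1.703
Arc 7: start y=0.000, vy=1.703 → t=0.347, apex=0.148, x_land=86.674, impact vy=-1.703
  bounce: vy ← 0.65·1.703 = 1.107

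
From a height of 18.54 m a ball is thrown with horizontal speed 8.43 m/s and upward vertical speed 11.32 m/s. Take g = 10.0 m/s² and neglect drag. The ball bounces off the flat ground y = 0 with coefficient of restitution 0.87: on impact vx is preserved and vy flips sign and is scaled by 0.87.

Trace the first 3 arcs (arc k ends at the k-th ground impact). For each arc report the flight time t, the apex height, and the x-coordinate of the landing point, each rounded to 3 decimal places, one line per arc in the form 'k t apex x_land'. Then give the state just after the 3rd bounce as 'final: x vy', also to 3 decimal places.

Arc 1: start y=18.540, vy=11.320 → t=3.366, apex=24.947, x_land=28.373, impact vy=-22.337
  bounce: vy ← 0.87·22.337 = 19.433
Arc 2: start y=0.000, vy=19.433 → t=3.887, apex=18.882, x_land=61.137, impact vy=-19.433
  bounce: vy ← 0.87·19.433 = 16.907
Arc 3: start y=0.000, vy=16.907 → t=3.381, apex=14.292, x_land=89.642, impact vy=-16.907
  bounce: vy ← 0.87·16.907 = 14.709

1 3.366 24.947 28.373
2 3.887 18.882 61.137
3 3.381 14.292 89.642
final: 89.642 14.709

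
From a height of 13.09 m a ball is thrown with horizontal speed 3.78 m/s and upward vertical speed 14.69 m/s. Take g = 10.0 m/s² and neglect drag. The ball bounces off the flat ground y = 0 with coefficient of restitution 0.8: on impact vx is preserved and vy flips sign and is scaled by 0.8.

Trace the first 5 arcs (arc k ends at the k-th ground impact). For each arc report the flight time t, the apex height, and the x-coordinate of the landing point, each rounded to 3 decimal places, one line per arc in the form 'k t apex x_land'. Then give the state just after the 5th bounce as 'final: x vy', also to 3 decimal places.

Arc 1: start y=13.090, vy=14.690 → t=3.654, apex=23.880, x_land=13.814, impact vy=-21.854
  bounce: vy ← 0.8·21.854 = 17.483
Arc 2: start y=0.000, vy=17.483 → t=3.497, apex=15.283, x_land=27.031, impact vy=-17.483
  bounce: vy ← 0.8·17.483 = 13.987
Arc 3: start y=0.000, vy=13.987 → t=2.797, apex=9.781, x_land=37.605, impact vy=-13.987
  bounce: vy ← 0.8·13.987 = 11.189
Arc 4: start y=0.000, vy=11.189 → t=2.238, apex=6.260, x_land=46.064, impact vy=-11.189
  bounce: vy ← 0.8·11.189 = 8.951
Arc 5: start y=0.000, vy=8.951 → t=1.790, apex=4.006, x_land=52.831, impact vy=-8.951
  bounce: vy ← 0.8·8.951 = 7.161

1 3.654 23.880 13.814
2 3.497 15.283 27.031
3 2.797 9.781 37.605
4 2.238 6.260 46.064
5 1.790 4.006 52.831
final: 52.831 7.161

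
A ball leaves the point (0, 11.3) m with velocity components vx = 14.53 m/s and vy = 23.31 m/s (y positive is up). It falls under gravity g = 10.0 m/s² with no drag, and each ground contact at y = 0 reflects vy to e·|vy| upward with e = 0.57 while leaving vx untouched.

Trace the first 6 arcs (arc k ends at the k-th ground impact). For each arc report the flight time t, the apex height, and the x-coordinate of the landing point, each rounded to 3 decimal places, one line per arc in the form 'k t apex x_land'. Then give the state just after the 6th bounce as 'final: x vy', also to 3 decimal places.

1 5.105 38.468 74.172
2 3.162 12.498 120.116
3 1.802 4.061 146.305
4 1.027 1.319 161.232
5 0.586 0.429 169.741
6 0.334 0.139 174.591
final: 174.591 0.951

Arc 1: start y=11.300, vy=23.310 → t=5.105, apex=38.468, x_land=74.172, impact vy=-27.737
  bounce: vy ← 0.57·27.737 = 15.810
Arc 2: start y=0.000, vy=15.810 → t=3.162, apex=12.498, x_land=120.116, impact vy=-15.810
  bounce: vy ← 0.57·15.810 = 9.012
Arc 3: start y=0.000, vy=9.012 → t=1.802, apex=4.061, x_land=146.305, impact vy=-9.012
  bounce: vy ← 0.57·9.012 = 5.137
Arc 4: start y=0.000, vy=5.137 → t=1.027, apex=1.319, x_land=161.232, impact vy=-5.137
  bounce: vy ← 0.57·5.137 = 2.928
Arc 5: start y=0.000, vy=2.928 → t=0.586, apex=0.429, x_land=169.741, impact vy=-2.928
  bounce: vy ← 0.57·2.928 = 1.669
Arc 6: start y=0.000, vy=1.669 → t=0.334, apex=0.139, x_land=174.591, impact vy=-1.669
  bounce: vy ← 0.57·1.669 = 0.951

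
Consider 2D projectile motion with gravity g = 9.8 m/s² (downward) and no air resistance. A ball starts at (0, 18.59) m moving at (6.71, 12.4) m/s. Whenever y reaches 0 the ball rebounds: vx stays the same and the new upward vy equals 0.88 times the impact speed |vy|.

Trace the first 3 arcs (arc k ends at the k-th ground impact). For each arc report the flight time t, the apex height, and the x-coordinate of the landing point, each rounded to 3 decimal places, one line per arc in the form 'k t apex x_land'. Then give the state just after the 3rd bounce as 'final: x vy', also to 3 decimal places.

1 3.588 26.435 24.075
2 4.088 20.471 51.505
3 3.597 15.853 75.644
final: 75.644 15.512

Arc 1: start y=18.590, vy=12.400 → t=3.588, apex=26.435, x_land=24.075, impact vy=-22.762
  bounce: vy ← 0.88·22.762 = 20.031
Arc 2: start y=0.000, vy=20.031 → t=4.088, apex=20.471, x_land=51.505, impact vy=-20.031
  bounce: vy ← 0.88·20.031 = 17.627
Arc 3: start y=0.000, vy=17.627 → t=3.597, apex=15.853, x_land=75.644, impact vy=-17.627
  bounce: vy ← 0.88·17.627 = 15.512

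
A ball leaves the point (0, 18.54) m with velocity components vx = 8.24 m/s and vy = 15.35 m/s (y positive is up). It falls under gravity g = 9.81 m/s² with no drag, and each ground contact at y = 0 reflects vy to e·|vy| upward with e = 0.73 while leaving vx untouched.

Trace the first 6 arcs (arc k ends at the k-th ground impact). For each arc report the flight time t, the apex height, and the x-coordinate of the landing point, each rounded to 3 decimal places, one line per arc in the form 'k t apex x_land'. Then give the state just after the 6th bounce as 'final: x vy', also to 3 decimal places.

1 4.060 30.549 33.457
2 3.644 16.280 63.481
3 2.660 8.675 85.398
4 1.942 4.623 101.398
5 1.417 2.464 113.077
6 1.035 1.313 121.603
final: 121.603 3.705

Arc 1: start y=18.540, vy=15.350 → t=4.060, apex=30.549, x_land=33.457, impact vy=-24.482
  bounce: vy ← 0.73·24.482 = 17.872
Arc 2: start y=0.000, vy=17.872 → t=3.644, apex=16.280, x_land=63.481, impact vy=-17.872
  bounce: vy ← 0.73·17.872 = 13.047
Arc 3: start y=0.000, vy=13.047 → t=2.660, apex=8.675, x_land=85.398, impact vy=-13.047
  bounce: vy ← 0.73·13.047 = 9.524
Arc 4: start y=0.000, vy=9.524 → t=1.942, apex=4.623, x_land=101.398, impact vy=-9.524
  bounce: vy ← 0.73·9.524 = 6.953
Arc 5: start y=0.000, vy=6.953 → t=1.417, apex=2.464, x_land=113.077, impact vy=-6.953
  bounce: vy ← 0.73·6.953 = 5.075
Arc 6: start y=0.000, vy=5.075 → t=1.035, apex=1.313, x_land=121.603, impact vy=-5.075
  bounce: vy ← 0.73·5.075 = 3.705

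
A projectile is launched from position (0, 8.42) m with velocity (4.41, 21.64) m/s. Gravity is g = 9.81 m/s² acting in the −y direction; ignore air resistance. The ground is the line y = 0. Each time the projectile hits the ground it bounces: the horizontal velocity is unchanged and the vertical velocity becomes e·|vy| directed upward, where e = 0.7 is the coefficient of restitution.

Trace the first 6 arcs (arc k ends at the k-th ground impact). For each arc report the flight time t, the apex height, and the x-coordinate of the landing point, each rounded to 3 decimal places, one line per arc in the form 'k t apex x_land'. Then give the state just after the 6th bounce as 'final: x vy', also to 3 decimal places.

1 4.772 32.288 21.043
2 3.592 15.821 36.883
3 2.514 7.752 47.971
4 1.760 3.799 55.733
5 1.232 1.861 61.167
6 0.862 0.912 64.970
final: 64.970 2.961

Arc 1: start y=8.420, vy=21.640 → t=4.772, apex=32.288, x_land=21.043, impact vy=-25.169
  bounce: vy ← 0.7·25.169 = 17.618
Arc 2: start y=0.000, vy=17.618 → t=3.592, apex=15.821, x_land=36.883, impact vy=-17.618
  bounce: vy ← 0.7·17.618 = 12.333
Arc 3: start y=0.000, vy=12.333 → t=2.514, apex=7.752, x_land=47.971, impact vy=-12.333
  bounce: vy ← 0.7·12.333 = 8.633
Arc 4: start y=0.000, vy=8.633 → t=1.760, apex=3.799, x_land=55.733, impact vy=-8.633
  bounce: vy ← 0.7·8.633 = 6.043
Arc 5: start y=0.000, vy=6.043 → t=1.232, apex=1.861, x_land=61.167, impact vy=-6.043
  bounce: vy ← 0.7·6.043 = 4.230
Arc 6: start y=0.000, vy=4.230 → t=0.862, apex=0.912, x_land=64.970, impact vy=-4.230
  bounce: vy ← 0.7·4.230 = 2.961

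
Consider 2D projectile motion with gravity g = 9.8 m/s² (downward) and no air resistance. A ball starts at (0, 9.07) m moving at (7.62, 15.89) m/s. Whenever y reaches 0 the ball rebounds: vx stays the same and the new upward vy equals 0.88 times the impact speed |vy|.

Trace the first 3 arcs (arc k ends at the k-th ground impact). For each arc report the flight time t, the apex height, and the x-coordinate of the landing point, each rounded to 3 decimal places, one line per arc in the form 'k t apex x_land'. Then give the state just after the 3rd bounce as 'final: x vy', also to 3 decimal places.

1 3.738 21.952 28.484
2 3.725 17.000 56.870
3 3.278 13.165 81.850
final: 81.850 14.136

Arc 1: start y=9.070, vy=15.890 → t=3.738, apex=21.952, x_land=28.484, impact vy=-20.743
  bounce: vy ← 0.88·20.743 = 18.254
Arc 2: start y=0.000, vy=18.254 → t=3.725, apex=17.000, x_land=56.870, impact vy=-18.254
  bounce: vy ← 0.88·18.254 = 16.063
Arc 3: start y=0.000, vy=16.063 → t=3.278, apex=13.165, x_land=81.850, impact vy=-16.063
  bounce: vy ← 0.88·16.063 = 14.136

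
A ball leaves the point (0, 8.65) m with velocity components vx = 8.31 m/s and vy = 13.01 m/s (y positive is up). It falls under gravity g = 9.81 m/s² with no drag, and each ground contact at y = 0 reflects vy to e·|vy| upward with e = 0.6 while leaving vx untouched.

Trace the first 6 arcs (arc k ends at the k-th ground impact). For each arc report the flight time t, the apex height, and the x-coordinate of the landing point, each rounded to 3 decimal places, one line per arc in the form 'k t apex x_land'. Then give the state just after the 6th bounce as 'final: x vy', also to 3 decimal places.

Arc 1: start y=8.650, vy=13.010 → t=3.203, apex=17.277, x_land=26.617, impact vy=-18.411
  bounce: vy ← 0.6·18.411 = 11.047
Arc 2: start y=0.000, vy=11.047 → t=2.252, apex=6.220, x_land=45.332, impact vy=-11.047
  bounce: vy ← 0.6·11.047 = 6.628
Arc 3: start y=0.000, vy=6.628 → t=1.351, apex=2.239, x_land=56.561, impact vy=-6.628
  bounce: vy ← 0.6·6.628 = 3.977
Arc 4: start y=0.000, vy=3.977 → t=0.811, apex=0.806, x_land=63.299, impact vy=-3.977
  bounce: vy ← 0.6·3.977 = 2.386
Arc 5: start y=0.000, vy=2.386 → t=0.486, apex=0.290, x_land=67.341, impact vy=-2.386
  bounce: vy ← 0.6·2.386 = 1.432
Arc 6: start y=0.000, vy=1.432 → t=0.292, apex=0.104, x_land=69.767, impact vy=-1.432
  bounce: vy ← 0.6·1.432 = 0.859

1 3.203 17.277 26.617
2 2.252 6.220 45.332
3 1.351 2.239 56.561
4 0.811 0.806 63.299
5 0.486 0.290 67.341
6 0.292 0.104 69.767
final: 69.767 0.859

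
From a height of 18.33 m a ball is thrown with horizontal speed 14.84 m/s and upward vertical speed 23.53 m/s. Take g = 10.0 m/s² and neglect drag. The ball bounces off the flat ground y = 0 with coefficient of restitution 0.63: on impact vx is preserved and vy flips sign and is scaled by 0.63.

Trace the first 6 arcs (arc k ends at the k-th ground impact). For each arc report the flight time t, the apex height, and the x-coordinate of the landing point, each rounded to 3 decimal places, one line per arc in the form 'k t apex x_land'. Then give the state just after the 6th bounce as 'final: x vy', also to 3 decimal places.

1 5.387 46.013 79.937
2 3.822 18.263 136.660
3 2.408 7.248 172.395
4 1.517 2.877 194.909
5 0.956 1.142 209.092
6 0.602 0.453 218.028
final: 218.028 1.897

Arc 1: start y=18.330, vy=23.530 → t=5.387, apex=46.013, x_land=79.937, impact vy=-30.336
  bounce: vy ← 0.63·30.336 = 19.112
Arc 2: start y=0.000, vy=19.112 → t=3.822, apex=18.263, x_land=136.660, impact vy=-19.112
  bounce: vy ← 0.63·19.112 = 12.040
Arc 3: start y=0.000, vy=12.040 → t=2.408, apex=7.248, x_land=172.395, impact vy=-12.040
  bounce: vy ← 0.63·12.040 = 7.585
Arc 4: start y=0.000, vy=7.585 → t=1.517, apex=2.877, x_land=194.909, impact vy=-7.585
  bounce: vy ← 0.63·7.585 = 4.779
Arc 5: start y=0.000, vy=4.779 → t=0.956, apex=1.142, x_land=209.092, impact vy=-4.779
  bounce: vy ← 0.63·4.779 = 3.011
Arc 6: start y=0.000, vy=3.011 → t=0.602, apex=0.453, x_land=218.028, impact vy=-3.011
  bounce: vy ← 0.63·3.011 = 1.897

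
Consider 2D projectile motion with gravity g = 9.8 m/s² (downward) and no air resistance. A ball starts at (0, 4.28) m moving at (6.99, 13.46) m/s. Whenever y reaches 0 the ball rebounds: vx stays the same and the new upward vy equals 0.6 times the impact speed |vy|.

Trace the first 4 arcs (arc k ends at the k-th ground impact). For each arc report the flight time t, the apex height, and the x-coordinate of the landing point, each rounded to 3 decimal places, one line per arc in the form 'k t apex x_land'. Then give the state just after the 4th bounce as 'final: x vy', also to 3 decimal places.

Arc 1: start y=4.280, vy=13.460 → t=3.035, apex=13.523, x_land=21.213, impact vy=-16.281
  bounce: vy ← 0.6·16.281 = 9.768
Arc 2: start y=0.000, vy=9.768 → t=1.994, apex=4.868, x_land=35.148, impact vy=-9.768
  bounce: vy ← 0.6·9.768 = 5.861
Arc 3: start y=0.000, vy=5.861 → t=1.196, apex=1.753, x_land=43.509, impact vy=-5.861
  bounce: vy ← 0.6·5.861 = 3.517
Arc 4: start y=0.000, vy=3.517 → t=0.718, apex=0.631, x_land=48.525, impact vy=-3.517
  bounce: vy ← 0.6·3.517 = 2.110

1 3.035 13.523 21.213
2 1.994 4.868 35.148
3 1.196 1.753 43.509
4 0.718 0.631 48.525
final: 48.525 2.110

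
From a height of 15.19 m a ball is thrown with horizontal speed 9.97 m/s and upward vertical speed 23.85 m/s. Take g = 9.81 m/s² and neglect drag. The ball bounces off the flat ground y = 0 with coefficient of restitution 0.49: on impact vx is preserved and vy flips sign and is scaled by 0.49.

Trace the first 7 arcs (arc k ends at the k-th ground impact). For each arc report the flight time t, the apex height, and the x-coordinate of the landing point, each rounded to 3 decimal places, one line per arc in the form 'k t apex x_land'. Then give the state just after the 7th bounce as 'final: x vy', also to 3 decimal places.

1 5.432 44.182 54.162
2 2.941 10.608 83.486
3 1.441 2.547 97.854
4 0.706 0.612 104.895
5 0.346 0.147 108.345
6 0.170 0.035 110.036
7 0.083 0.008 110.864
final: 110.864 0.200

Arc 1: start y=15.190, vy=23.850 → t=5.432, apex=44.182, x_land=54.162, impact vy=-29.442
  bounce: vy ← 0.49·29.442 = 14.427
Arc 2: start y=0.000, vy=14.427 → t=2.941, apex=10.608, x_land=83.486, impact vy=-14.427
  bounce: vy ← 0.49·14.427 = 7.069
Arc 3: start y=0.000, vy=7.069 → t=1.441, apex=2.547, x_land=97.854, impact vy=-7.069
  bounce: vy ← 0.49·7.069 = 3.464
Arc 4: start y=0.000, vy=3.464 → t=0.706, apex=0.612, x_land=104.895, impact vy=-3.464
  bounce: vy ← 0.49·3.464 = 1.697
Arc 5: start y=0.000, vy=1.697 → t=0.346, apex=0.147, x_land=108.345, impact vy=-1.697
  bounce: vy ← 0.49·1.697 = 0.832
Arc 6: start y=0.000, vy=0.832 → t=0.170, apex=0.035, x_land=110.036, impact vy=-0.832
  bounce: vy ← 0.49·0.832 = 0.408
Arc 7: start y=0.000, vy=0.408 → t=0.083, apex=0.008, x_land=110.864, impact vy=-0.408
  bounce: vy ← 0.49·0.408 = 0.200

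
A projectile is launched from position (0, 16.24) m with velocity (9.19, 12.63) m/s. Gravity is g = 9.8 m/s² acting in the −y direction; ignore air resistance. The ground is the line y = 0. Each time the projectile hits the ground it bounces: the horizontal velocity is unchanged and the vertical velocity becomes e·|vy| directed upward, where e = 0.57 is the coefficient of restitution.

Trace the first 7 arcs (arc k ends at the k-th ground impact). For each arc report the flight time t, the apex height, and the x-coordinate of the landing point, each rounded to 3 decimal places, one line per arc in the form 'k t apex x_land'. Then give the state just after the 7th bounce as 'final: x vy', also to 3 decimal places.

Arc 1: start y=16.240, vy=12.630 → t=3.519, apex=24.379, x_land=32.342, impact vy=-21.859
  bounce: vy ← 0.57·21.859 = 12.460
Arc 2: start y=0.000, vy=12.460 → t=2.543, apex=7.921, x_land=55.711, impact vy=-12.460
  bounce: vy ← 0.57·12.460 = 7.102
Arc 3: start y=0.000, vy=7.102 → t=1.449, apex=2.573, x_land=69.031, impact vy=-7.102
  bounce: vy ← 0.57·7.102 = 4.048
Arc 4: start y=0.000, vy=4.048 → t=0.826, apex=0.836, x_land=76.623, impact vy=-4.048
  bounce: vy ← 0.57·4.048 = 2.307
Arc 5: start y=0.000, vy=2.307 → t=0.471, apex=0.272, x_land=80.951, impact vy=-2.307
  bounce: vy ← 0.57·2.307 = 1.315
Arc 6: start y=0.000, vy=1.315 → t=0.268, apex=0.088, x_land=83.417, impact vy=-1.315
  bounce: vy ← 0.57·1.315 = 0.750
Arc 7: start y=0.000, vy=0.750 → t=0.153, apex=0.029, x_land=84.823, impact vy=-0.750
  bounce: vy ← 0.57·0.750 = 0.427

1 3.519 24.379 32.342
2 2.543 7.921 55.711
3 1.449 2.573 69.031
4 0.826 0.836 76.623
5 0.471 0.272 80.951
6 0.268 0.088 83.417
7 0.153 0.029 84.823
final: 84.823 0.427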